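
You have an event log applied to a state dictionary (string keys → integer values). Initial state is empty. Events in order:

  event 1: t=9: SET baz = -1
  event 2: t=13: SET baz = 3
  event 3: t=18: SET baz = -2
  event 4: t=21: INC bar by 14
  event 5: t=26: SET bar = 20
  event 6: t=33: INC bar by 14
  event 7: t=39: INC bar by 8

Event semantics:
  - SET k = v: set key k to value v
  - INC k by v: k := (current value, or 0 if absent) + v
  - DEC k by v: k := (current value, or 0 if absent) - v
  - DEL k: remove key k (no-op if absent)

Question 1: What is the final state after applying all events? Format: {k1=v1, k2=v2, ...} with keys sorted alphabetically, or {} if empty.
  after event 1 (t=9: SET baz = -1): {baz=-1}
  after event 2 (t=13: SET baz = 3): {baz=3}
  after event 3 (t=18: SET baz = -2): {baz=-2}
  after event 4 (t=21: INC bar by 14): {bar=14, baz=-2}
  after event 5 (t=26: SET bar = 20): {bar=20, baz=-2}
  after event 6 (t=33: INC bar by 14): {bar=34, baz=-2}
  after event 7 (t=39: INC bar by 8): {bar=42, baz=-2}

Answer: {bar=42, baz=-2}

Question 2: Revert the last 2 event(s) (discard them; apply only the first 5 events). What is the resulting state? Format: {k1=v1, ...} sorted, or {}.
Keep first 5 events (discard last 2):
  after event 1 (t=9: SET baz = -1): {baz=-1}
  after event 2 (t=13: SET baz = 3): {baz=3}
  after event 3 (t=18: SET baz = -2): {baz=-2}
  after event 4 (t=21: INC bar by 14): {bar=14, baz=-2}
  after event 5 (t=26: SET bar = 20): {bar=20, baz=-2}

Answer: {bar=20, baz=-2}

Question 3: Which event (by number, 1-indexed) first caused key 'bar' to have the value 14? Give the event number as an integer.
Answer: 4

Derivation:
Looking for first event where bar becomes 14:
  event 4: bar (absent) -> 14  <-- first match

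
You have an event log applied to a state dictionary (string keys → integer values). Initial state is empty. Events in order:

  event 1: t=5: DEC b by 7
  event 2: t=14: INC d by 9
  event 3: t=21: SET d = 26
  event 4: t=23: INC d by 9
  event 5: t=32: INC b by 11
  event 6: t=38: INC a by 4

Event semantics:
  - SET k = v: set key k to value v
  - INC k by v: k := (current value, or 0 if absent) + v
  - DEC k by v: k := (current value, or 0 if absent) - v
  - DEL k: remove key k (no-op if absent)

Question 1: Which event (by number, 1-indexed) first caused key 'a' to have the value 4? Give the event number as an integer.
Answer: 6

Derivation:
Looking for first event where a becomes 4:
  event 6: a (absent) -> 4  <-- first match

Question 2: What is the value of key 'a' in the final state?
Answer: 4

Derivation:
Track key 'a' through all 6 events:
  event 1 (t=5: DEC b by 7): a unchanged
  event 2 (t=14: INC d by 9): a unchanged
  event 3 (t=21: SET d = 26): a unchanged
  event 4 (t=23: INC d by 9): a unchanged
  event 5 (t=32: INC b by 11): a unchanged
  event 6 (t=38: INC a by 4): a (absent) -> 4
Final: a = 4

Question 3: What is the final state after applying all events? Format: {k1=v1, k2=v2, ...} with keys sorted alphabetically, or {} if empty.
  after event 1 (t=5: DEC b by 7): {b=-7}
  after event 2 (t=14: INC d by 9): {b=-7, d=9}
  after event 3 (t=21: SET d = 26): {b=-7, d=26}
  after event 4 (t=23: INC d by 9): {b=-7, d=35}
  after event 5 (t=32: INC b by 11): {b=4, d=35}
  after event 6 (t=38: INC a by 4): {a=4, b=4, d=35}

Answer: {a=4, b=4, d=35}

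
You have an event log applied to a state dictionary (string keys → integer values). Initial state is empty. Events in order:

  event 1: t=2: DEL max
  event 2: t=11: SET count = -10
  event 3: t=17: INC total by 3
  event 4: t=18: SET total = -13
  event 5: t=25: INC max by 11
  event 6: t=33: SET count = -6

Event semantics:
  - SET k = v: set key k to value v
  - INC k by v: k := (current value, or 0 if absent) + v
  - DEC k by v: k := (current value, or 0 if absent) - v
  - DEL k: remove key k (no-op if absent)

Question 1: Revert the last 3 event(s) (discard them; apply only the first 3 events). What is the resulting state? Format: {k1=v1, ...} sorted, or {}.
Answer: {count=-10, total=3}

Derivation:
Keep first 3 events (discard last 3):
  after event 1 (t=2: DEL max): {}
  after event 2 (t=11: SET count = -10): {count=-10}
  after event 3 (t=17: INC total by 3): {count=-10, total=3}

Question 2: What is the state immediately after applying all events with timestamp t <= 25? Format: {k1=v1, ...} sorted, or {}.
Apply events with t <= 25 (5 events):
  after event 1 (t=2: DEL max): {}
  after event 2 (t=11: SET count = -10): {count=-10}
  after event 3 (t=17: INC total by 3): {count=-10, total=3}
  after event 4 (t=18: SET total = -13): {count=-10, total=-13}
  after event 5 (t=25: INC max by 11): {count=-10, max=11, total=-13}

Answer: {count=-10, max=11, total=-13}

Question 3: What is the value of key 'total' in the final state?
Track key 'total' through all 6 events:
  event 1 (t=2: DEL max): total unchanged
  event 2 (t=11: SET count = -10): total unchanged
  event 3 (t=17: INC total by 3): total (absent) -> 3
  event 4 (t=18: SET total = -13): total 3 -> -13
  event 5 (t=25: INC max by 11): total unchanged
  event 6 (t=33: SET count = -6): total unchanged
Final: total = -13

Answer: -13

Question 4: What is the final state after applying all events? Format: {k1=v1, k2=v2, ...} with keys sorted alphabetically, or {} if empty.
Answer: {count=-6, max=11, total=-13}

Derivation:
  after event 1 (t=2: DEL max): {}
  after event 2 (t=11: SET count = -10): {count=-10}
  after event 3 (t=17: INC total by 3): {count=-10, total=3}
  after event 4 (t=18: SET total = -13): {count=-10, total=-13}
  after event 5 (t=25: INC max by 11): {count=-10, max=11, total=-13}
  after event 6 (t=33: SET count = -6): {count=-6, max=11, total=-13}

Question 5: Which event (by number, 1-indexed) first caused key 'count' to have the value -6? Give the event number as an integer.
Looking for first event where count becomes -6:
  event 2: count = -10
  event 3: count = -10
  event 4: count = -10
  event 5: count = -10
  event 6: count -10 -> -6  <-- first match

Answer: 6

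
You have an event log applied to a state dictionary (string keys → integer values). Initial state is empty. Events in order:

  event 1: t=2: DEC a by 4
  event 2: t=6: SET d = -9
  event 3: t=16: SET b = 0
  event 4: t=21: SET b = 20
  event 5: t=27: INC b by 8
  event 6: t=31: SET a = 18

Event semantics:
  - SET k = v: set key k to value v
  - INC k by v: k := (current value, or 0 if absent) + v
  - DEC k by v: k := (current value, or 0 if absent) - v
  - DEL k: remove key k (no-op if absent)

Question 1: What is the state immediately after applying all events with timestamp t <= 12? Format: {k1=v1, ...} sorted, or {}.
Answer: {a=-4, d=-9}

Derivation:
Apply events with t <= 12 (2 events):
  after event 1 (t=2: DEC a by 4): {a=-4}
  after event 2 (t=6: SET d = -9): {a=-4, d=-9}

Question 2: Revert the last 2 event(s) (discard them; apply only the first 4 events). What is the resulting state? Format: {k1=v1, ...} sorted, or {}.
Answer: {a=-4, b=20, d=-9}

Derivation:
Keep first 4 events (discard last 2):
  after event 1 (t=2: DEC a by 4): {a=-4}
  after event 2 (t=6: SET d = -9): {a=-4, d=-9}
  after event 3 (t=16: SET b = 0): {a=-4, b=0, d=-9}
  after event 4 (t=21: SET b = 20): {a=-4, b=20, d=-9}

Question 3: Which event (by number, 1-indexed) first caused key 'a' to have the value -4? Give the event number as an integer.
Looking for first event where a becomes -4:
  event 1: a (absent) -> -4  <-- first match

Answer: 1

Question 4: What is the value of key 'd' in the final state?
Answer: -9

Derivation:
Track key 'd' through all 6 events:
  event 1 (t=2: DEC a by 4): d unchanged
  event 2 (t=6: SET d = -9): d (absent) -> -9
  event 3 (t=16: SET b = 0): d unchanged
  event 4 (t=21: SET b = 20): d unchanged
  event 5 (t=27: INC b by 8): d unchanged
  event 6 (t=31: SET a = 18): d unchanged
Final: d = -9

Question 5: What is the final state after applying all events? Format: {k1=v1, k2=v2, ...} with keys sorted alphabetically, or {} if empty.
Answer: {a=18, b=28, d=-9}

Derivation:
  after event 1 (t=2: DEC a by 4): {a=-4}
  after event 2 (t=6: SET d = -9): {a=-4, d=-9}
  after event 3 (t=16: SET b = 0): {a=-4, b=0, d=-9}
  after event 4 (t=21: SET b = 20): {a=-4, b=20, d=-9}
  after event 5 (t=27: INC b by 8): {a=-4, b=28, d=-9}
  after event 6 (t=31: SET a = 18): {a=18, b=28, d=-9}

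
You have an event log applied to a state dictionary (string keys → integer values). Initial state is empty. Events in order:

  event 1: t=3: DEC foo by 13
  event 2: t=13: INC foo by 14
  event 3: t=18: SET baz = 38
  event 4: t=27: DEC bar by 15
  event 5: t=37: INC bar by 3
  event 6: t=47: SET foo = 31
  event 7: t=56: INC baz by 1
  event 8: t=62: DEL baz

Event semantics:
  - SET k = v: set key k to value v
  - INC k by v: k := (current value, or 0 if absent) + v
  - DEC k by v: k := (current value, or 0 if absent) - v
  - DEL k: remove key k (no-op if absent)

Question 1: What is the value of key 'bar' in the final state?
Answer: -12

Derivation:
Track key 'bar' through all 8 events:
  event 1 (t=3: DEC foo by 13): bar unchanged
  event 2 (t=13: INC foo by 14): bar unchanged
  event 3 (t=18: SET baz = 38): bar unchanged
  event 4 (t=27: DEC bar by 15): bar (absent) -> -15
  event 5 (t=37: INC bar by 3): bar -15 -> -12
  event 6 (t=47: SET foo = 31): bar unchanged
  event 7 (t=56: INC baz by 1): bar unchanged
  event 8 (t=62: DEL baz): bar unchanged
Final: bar = -12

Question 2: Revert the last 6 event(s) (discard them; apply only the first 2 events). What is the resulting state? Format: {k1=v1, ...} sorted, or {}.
Keep first 2 events (discard last 6):
  after event 1 (t=3: DEC foo by 13): {foo=-13}
  after event 2 (t=13: INC foo by 14): {foo=1}

Answer: {foo=1}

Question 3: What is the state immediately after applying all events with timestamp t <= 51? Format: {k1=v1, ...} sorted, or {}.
Answer: {bar=-12, baz=38, foo=31}

Derivation:
Apply events with t <= 51 (6 events):
  after event 1 (t=3: DEC foo by 13): {foo=-13}
  after event 2 (t=13: INC foo by 14): {foo=1}
  after event 3 (t=18: SET baz = 38): {baz=38, foo=1}
  after event 4 (t=27: DEC bar by 15): {bar=-15, baz=38, foo=1}
  after event 5 (t=37: INC bar by 3): {bar=-12, baz=38, foo=1}
  after event 6 (t=47: SET foo = 31): {bar=-12, baz=38, foo=31}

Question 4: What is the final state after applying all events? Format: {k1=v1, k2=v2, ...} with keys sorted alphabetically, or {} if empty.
Answer: {bar=-12, foo=31}

Derivation:
  after event 1 (t=3: DEC foo by 13): {foo=-13}
  after event 2 (t=13: INC foo by 14): {foo=1}
  after event 3 (t=18: SET baz = 38): {baz=38, foo=1}
  after event 4 (t=27: DEC bar by 15): {bar=-15, baz=38, foo=1}
  after event 5 (t=37: INC bar by 3): {bar=-12, baz=38, foo=1}
  after event 6 (t=47: SET foo = 31): {bar=-12, baz=38, foo=31}
  after event 7 (t=56: INC baz by 1): {bar=-12, baz=39, foo=31}
  after event 8 (t=62: DEL baz): {bar=-12, foo=31}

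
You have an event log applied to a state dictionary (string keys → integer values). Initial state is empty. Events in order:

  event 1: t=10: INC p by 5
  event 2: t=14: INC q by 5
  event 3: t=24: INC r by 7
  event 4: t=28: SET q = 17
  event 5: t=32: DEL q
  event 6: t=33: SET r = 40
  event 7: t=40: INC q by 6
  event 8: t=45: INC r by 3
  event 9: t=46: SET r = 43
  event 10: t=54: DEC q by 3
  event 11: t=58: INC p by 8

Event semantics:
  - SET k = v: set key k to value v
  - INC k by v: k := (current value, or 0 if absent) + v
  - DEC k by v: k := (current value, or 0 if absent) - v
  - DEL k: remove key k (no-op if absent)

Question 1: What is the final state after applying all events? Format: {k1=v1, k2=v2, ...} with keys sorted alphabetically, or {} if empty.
Answer: {p=13, q=3, r=43}

Derivation:
  after event 1 (t=10: INC p by 5): {p=5}
  after event 2 (t=14: INC q by 5): {p=5, q=5}
  after event 3 (t=24: INC r by 7): {p=5, q=5, r=7}
  after event 4 (t=28: SET q = 17): {p=5, q=17, r=7}
  after event 5 (t=32: DEL q): {p=5, r=7}
  after event 6 (t=33: SET r = 40): {p=5, r=40}
  after event 7 (t=40: INC q by 6): {p=5, q=6, r=40}
  after event 8 (t=45: INC r by 3): {p=5, q=6, r=43}
  after event 9 (t=46: SET r = 43): {p=5, q=6, r=43}
  after event 10 (t=54: DEC q by 3): {p=5, q=3, r=43}
  after event 11 (t=58: INC p by 8): {p=13, q=3, r=43}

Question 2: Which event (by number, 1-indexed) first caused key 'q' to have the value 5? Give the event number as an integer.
Answer: 2

Derivation:
Looking for first event where q becomes 5:
  event 2: q (absent) -> 5  <-- first match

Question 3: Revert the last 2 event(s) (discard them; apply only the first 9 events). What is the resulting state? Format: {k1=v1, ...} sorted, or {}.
Keep first 9 events (discard last 2):
  after event 1 (t=10: INC p by 5): {p=5}
  after event 2 (t=14: INC q by 5): {p=5, q=5}
  after event 3 (t=24: INC r by 7): {p=5, q=5, r=7}
  after event 4 (t=28: SET q = 17): {p=5, q=17, r=7}
  after event 5 (t=32: DEL q): {p=5, r=7}
  after event 6 (t=33: SET r = 40): {p=5, r=40}
  after event 7 (t=40: INC q by 6): {p=5, q=6, r=40}
  after event 8 (t=45: INC r by 3): {p=5, q=6, r=43}
  after event 9 (t=46: SET r = 43): {p=5, q=6, r=43}

Answer: {p=5, q=6, r=43}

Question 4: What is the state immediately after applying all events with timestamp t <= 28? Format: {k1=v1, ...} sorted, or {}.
Apply events with t <= 28 (4 events):
  after event 1 (t=10: INC p by 5): {p=5}
  after event 2 (t=14: INC q by 5): {p=5, q=5}
  after event 3 (t=24: INC r by 7): {p=5, q=5, r=7}
  after event 4 (t=28: SET q = 17): {p=5, q=17, r=7}

Answer: {p=5, q=17, r=7}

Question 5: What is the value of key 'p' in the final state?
Answer: 13

Derivation:
Track key 'p' through all 11 events:
  event 1 (t=10: INC p by 5): p (absent) -> 5
  event 2 (t=14: INC q by 5): p unchanged
  event 3 (t=24: INC r by 7): p unchanged
  event 4 (t=28: SET q = 17): p unchanged
  event 5 (t=32: DEL q): p unchanged
  event 6 (t=33: SET r = 40): p unchanged
  event 7 (t=40: INC q by 6): p unchanged
  event 8 (t=45: INC r by 3): p unchanged
  event 9 (t=46: SET r = 43): p unchanged
  event 10 (t=54: DEC q by 3): p unchanged
  event 11 (t=58: INC p by 8): p 5 -> 13
Final: p = 13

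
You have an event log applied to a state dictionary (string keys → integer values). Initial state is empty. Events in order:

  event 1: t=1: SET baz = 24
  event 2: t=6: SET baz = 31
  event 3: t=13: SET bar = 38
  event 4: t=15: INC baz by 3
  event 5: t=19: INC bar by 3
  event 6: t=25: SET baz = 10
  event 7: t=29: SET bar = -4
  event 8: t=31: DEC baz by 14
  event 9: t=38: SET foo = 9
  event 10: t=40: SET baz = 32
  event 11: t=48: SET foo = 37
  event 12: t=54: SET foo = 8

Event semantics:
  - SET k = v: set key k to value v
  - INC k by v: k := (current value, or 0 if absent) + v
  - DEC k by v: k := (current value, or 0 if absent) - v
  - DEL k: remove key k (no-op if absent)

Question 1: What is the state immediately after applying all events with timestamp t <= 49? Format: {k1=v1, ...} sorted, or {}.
Answer: {bar=-4, baz=32, foo=37}

Derivation:
Apply events with t <= 49 (11 events):
  after event 1 (t=1: SET baz = 24): {baz=24}
  after event 2 (t=6: SET baz = 31): {baz=31}
  after event 3 (t=13: SET bar = 38): {bar=38, baz=31}
  after event 4 (t=15: INC baz by 3): {bar=38, baz=34}
  after event 5 (t=19: INC bar by 3): {bar=41, baz=34}
  after event 6 (t=25: SET baz = 10): {bar=41, baz=10}
  after event 7 (t=29: SET bar = -4): {bar=-4, baz=10}
  after event 8 (t=31: DEC baz by 14): {bar=-4, baz=-4}
  after event 9 (t=38: SET foo = 9): {bar=-4, baz=-4, foo=9}
  after event 10 (t=40: SET baz = 32): {bar=-4, baz=32, foo=9}
  after event 11 (t=48: SET foo = 37): {bar=-4, baz=32, foo=37}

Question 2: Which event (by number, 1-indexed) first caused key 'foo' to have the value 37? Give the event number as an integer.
Looking for first event where foo becomes 37:
  event 9: foo = 9
  event 10: foo = 9
  event 11: foo 9 -> 37  <-- first match

Answer: 11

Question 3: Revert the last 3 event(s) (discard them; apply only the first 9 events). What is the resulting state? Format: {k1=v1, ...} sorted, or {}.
Keep first 9 events (discard last 3):
  after event 1 (t=1: SET baz = 24): {baz=24}
  after event 2 (t=6: SET baz = 31): {baz=31}
  after event 3 (t=13: SET bar = 38): {bar=38, baz=31}
  after event 4 (t=15: INC baz by 3): {bar=38, baz=34}
  after event 5 (t=19: INC bar by 3): {bar=41, baz=34}
  after event 6 (t=25: SET baz = 10): {bar=41, baz=10}
  after event 7 (t=29: SET bar = -4): {bar=-4, baz=10}
  after event 8 (t=31: DEC baz by 14): {bar=-4, baz=-4}
  after event 9 (t=38: SET foo = 9): {bar=-4, baz=-4, foo=9}

Answer: {bar=-4, baz=-4, foo=9}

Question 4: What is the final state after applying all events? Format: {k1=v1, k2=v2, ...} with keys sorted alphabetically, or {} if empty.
Answer: {bar=-4, baz=32, foo=8}

Derivation:
  after event 1 (t=1: SET baz = 24): {baz=24}
  after event 2 (t=6: SET baz = 31): {baz=31}
  after event 3 (t=13: SET bar = 38): {bar=38, baz=31}
  after event 4 (t=15: INC baz by 3): {bar=38, baz=34}
  after event 5 (t=19: INC bar by 3): {bar=41, baz=34}
  after event 6 (t=25: SET baz = 10): {bar=41, baz=10}
  after event 7 (t=29: SET bar = -4): {bar=-4, baz=10}
  after event 8 (t=31: DEC baz by 14): {bar=-4, baz=-4}
  after event 9 (t=38: SET foo = 9): {bar=-4, baz=-4, foo=9}
  after event 10 (t=40: SET baz = 32): {bar=-4, baz=32, foo=9}
  after event 11 (t=48: SET foo = 37): {bar=-4, baz=32, foo=37}
  after event 12 (t=54: SET foo = 8): {bar=-4, baz=32, foo=8}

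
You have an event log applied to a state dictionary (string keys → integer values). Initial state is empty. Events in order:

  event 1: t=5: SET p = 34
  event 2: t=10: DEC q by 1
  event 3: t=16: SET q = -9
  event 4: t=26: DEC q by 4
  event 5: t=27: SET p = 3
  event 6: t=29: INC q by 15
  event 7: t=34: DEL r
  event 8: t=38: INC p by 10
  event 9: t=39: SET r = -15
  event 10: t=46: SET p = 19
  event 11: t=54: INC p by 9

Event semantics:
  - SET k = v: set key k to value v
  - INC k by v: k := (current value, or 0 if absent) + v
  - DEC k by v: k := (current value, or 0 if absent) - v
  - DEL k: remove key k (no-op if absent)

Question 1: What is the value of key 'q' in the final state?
Answer: 2

Derivation:
Track key 'q' through all 11 events:
  event 1 (t=5: SET p = 34): q unchanged
  event 2 (t=10: DEC q by 1): q (absent) -> -1
  event 3 (t=16: SET q = -9): q -1 -> -9
  event 4 (t=26: DEC q by 4): q -9 -> -13
  event 5 (t=27: SET p = 3): q unchanged
  event 6 (t=29: INC q by 15): q -13 -> 2
  event 7 (t=34: DEL r): q unchanged
  event 8 (t=38: INC p by 10): q unchanged
  event 9 (t=39: SET r = -15): q unchanged
  event 10 (t=46: SET p = 19): q unchanged
  event 11 (t=54: INC p by 9): q unchanged
Final: q = 2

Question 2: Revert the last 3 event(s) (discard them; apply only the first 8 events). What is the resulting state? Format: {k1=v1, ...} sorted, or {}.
Keep first 8 events (discard last 3):
  after event 1 (t=5: SET p = 34): {p=34}
  after event 2 (t=10: DEC q by 1): {p=34, q=-1}
  after event 3 (t=16: SET q = -9): {p=34, q=-9}
  after event 4 (t=26: DEC q by 4): {p=34, q=-13}
  after event 5 (t=27: SET p = 3): {p=3, q=-13}
  after event 6 (t=29: INC q by 15): {p=3, q=2}
  after event 7 (t=34: DEL r): {p=3, q=2}
  after event 8 (t=38: INC p by 10): {p=13, q=2}

Answer: {p=13, q=2}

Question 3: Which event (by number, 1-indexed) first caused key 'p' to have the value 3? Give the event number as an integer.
Answer: 5

Derivation:
Looking for first event where p becomes 3:
  event 1: p = 34
  event 2: p = 34
  event 3: p = 34
  event 4: p = 34
  event 5: p 34 -> 3  <-- first match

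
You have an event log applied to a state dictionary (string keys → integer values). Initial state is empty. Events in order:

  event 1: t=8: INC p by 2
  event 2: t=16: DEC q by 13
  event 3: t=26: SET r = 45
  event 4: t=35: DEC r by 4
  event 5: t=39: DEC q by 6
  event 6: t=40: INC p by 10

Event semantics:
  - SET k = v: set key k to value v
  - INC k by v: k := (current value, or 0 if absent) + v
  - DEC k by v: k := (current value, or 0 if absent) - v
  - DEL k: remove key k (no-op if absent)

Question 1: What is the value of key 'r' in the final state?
Track key 'r' through all 6 events:
  event 1 (t=8: INC p by 2): r unchanged
  event 2 (t=16: DEC q by 13): r unchanged
  event 3 (t=26: SET r = 45): r (absent) -> 45
  event 4 (t=35: DEC r by 4): r 45 -> 41
  event 5 (t=39: DEC q by 6): r unchanged
  event 6 (t=40: INC p by 10): r unchanged
Final: r = 41

Answer: 41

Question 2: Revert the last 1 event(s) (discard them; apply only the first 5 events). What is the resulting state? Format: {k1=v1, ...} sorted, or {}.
Answer: {p=2, q=-19, r=41}

Derivation:
Keep first 5 events (discard last 1):
  after event 1 (t=8: INC p by 2): {p=2}
  after event 2 (t=16: DEC q by 13): {p=2, q=-13}
  after event 3 (t=26: SET r = 45): {p=2, q=-13, r=45}
  after event 4 (t=35: DEC r by 4): {p=2, q=-13, r=41}
  after event 5 (t=39: DEC q by 6): {p=2, q=-19, r=41}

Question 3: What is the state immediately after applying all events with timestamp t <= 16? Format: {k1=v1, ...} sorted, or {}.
Apply events with t <= 16 (2 events):
  after event 1 (t=8: INC p by 2): {p=2}
  after event 2 (t=16: DEC q by 13): {p=2, q=-13}

Answer: {p=2, q=-13}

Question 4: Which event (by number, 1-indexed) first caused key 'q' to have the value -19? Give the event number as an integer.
Looking for first event where q becomes -19:
  event 2: q = -13
  event 3: q = -13
  event 4: q = -13
  event 5: q -13 -> -19  <-- first match

Answer: 5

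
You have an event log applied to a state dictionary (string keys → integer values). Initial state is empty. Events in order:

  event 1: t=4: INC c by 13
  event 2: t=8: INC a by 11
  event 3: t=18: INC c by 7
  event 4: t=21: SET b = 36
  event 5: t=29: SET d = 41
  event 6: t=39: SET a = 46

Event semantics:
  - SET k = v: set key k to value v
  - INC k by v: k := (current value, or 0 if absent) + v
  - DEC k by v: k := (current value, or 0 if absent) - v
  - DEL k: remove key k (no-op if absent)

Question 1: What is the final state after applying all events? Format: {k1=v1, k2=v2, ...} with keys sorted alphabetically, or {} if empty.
  after event 1 (t=4: INC c by 13): {c=13}
  after event 2 (t=8: INC a by 11): {a=11, c=13}
  after event 3 (t=18: INC c by 7): {a=11, c=20}
  after event 4 (t=21: SET b = 36): {a=11, b=36, c=20}
  after event 5 (t=29: SET d = 41): {a=11, b=36, c=20, d=41}
  after event 6 (t=39: SET a = 46): {a=46, b=36, c=20, d=41}

Answer: {a=46, b=36, c=20, d=41}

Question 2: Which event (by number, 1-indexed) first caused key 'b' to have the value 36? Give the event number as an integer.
Answer: 4

Derivation:
Looking for first event where b becomes 36:
  event 4: b (absent) -> 36  <-- first match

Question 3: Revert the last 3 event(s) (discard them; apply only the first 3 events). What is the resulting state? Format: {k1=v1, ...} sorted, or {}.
Keep first 3 events (discard last 3):
  after event 1 (t=4: INC c by 13): {c=13}
  after event 2 (t=8: INC a by 11): {a=11, c=13}
  after event 3 (t=18: INC c by 7): {a=11, c=20}

Answer: {a=11, c=20}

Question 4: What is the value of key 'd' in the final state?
Answer: 41

Derivation:
Track key 'd' through all 6 events:
  event 1 (t=4: INC c by 13): d unchanged
  event 2 (t=8: INC a by 11): d unchanged
  event 3 (t=18: INC c by 7): d unchanged
  event 4 (t=21: SET b = 36): d unchanged
  event 5 (t=29: SET d = 41): d (absent) -> 41
  event 6 (t=39: SET a = 46): d unchanged
Final: d = 41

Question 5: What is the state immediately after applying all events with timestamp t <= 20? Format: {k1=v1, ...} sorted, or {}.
Apply events with t <= 20 (3 events):
  after event 1 (t=4: INC c by 13): {c=13}
  after event 2 (t=8: INC a by 11): {a=11, c=13}
  after event 3 (t=18: INC c by 7): {a=11, c=20}

Answer: {a=11, c=20}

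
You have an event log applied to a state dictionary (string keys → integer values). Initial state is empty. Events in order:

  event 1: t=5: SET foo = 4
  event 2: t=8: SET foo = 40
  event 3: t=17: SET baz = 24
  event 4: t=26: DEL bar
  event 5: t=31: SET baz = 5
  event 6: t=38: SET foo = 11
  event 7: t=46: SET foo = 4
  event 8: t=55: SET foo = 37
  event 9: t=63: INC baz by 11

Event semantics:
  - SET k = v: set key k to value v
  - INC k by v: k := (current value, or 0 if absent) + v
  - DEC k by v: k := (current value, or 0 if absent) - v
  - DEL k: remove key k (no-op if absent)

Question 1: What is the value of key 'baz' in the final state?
Answer: 16

Derivation:
Track key 'baz' through all 9 events:
  event 1 (t=5: SET foo = 4): baz unchanged
  event 2 (t=8: SET foo = 40): baz unchanged
  event 3 (t=17: SET baz = 24): baz (absent) -> 24
  event 4 (t=26: DEL bar): baz unchanged
  event 5 (t=31: SET baz = 5): baz 24 -> 5
  event 6 (t=38: SET foo = 11): baz unchanged
  event 7 (t=46: SET foo = 4): baz unchanged
  event 8 (t=55: SET foo = 37): baz unchanged
  event 9 (t=63: INC baz by 11): baz 5 -> 16
Final: baz = 16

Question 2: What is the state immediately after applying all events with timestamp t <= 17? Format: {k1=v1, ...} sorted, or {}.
Answer: {baz=24, foo=40}

Derivation:
Apply events with t <= 17 (3 events):
  after event 1 (t=5: SET foo = 4): {foo=4}
  after event 2 (t=8: SET foo = 40): {foo=40}
  after event 3 (t=17: SET baz = 24): {baz=24, foo=40}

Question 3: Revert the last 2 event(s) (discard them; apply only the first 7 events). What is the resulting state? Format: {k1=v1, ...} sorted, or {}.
Answer: {baz=5, foo=4}

Derivation:
Keep first 7 events (discard last 2):
  after event 1 (t=5: SET foo = 4): {foo=4}
  after event 2 (t=8: SET foo = 40): {foo=40}
  after event 3 (t=17: SET baz = 24): {baz=24, foo=40}
  after event 4 (t=26: DEL bar): {baz=24, foo=40}
  after event 5 (t=31: SET baz = 5): {baz=5, foo=40}
  after event 6 (t=38: SET foo = 11): {baz=5, foo=11}
  after event 7 (t=46: SET foo = 4): {baz=5, foo=4}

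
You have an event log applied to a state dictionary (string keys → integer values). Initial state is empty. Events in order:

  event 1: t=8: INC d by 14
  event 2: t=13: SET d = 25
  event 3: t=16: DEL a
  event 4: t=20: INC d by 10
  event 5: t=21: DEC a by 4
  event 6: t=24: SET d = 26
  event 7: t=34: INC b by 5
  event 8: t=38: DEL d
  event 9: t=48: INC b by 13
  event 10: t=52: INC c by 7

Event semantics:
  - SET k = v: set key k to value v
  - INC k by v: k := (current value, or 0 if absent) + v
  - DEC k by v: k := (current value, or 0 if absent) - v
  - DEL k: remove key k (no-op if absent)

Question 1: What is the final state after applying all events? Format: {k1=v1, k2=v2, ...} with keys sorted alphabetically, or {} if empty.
  after event 1 (t=8: INC d by 14): {d=14}
  after event 2 (t=13: SET d = 25): {d=25}
  after event 3 (t=16: DEL a): {d=25}
  after event 4 (t=20: INC d by 10): {d=35}
  after event 5 (t=21: DEC a by 4): {a=-4, d=35}
  after event 6 (t=24: SET d = 26): {a=-4, d=26}
  after event 7 (t=34: INC b by 5): {a=-4, b=5, d=26}
  after event 8 (t=38: DEL d): {a=-4, b=5}
  after event 9 (t=48: INC b by 13): {a=-4, b=18}
  after event 10 (t=52: INC c by 7): {a=-4, b=18, c=7}

Answer: {a=-4, b=18, c=7}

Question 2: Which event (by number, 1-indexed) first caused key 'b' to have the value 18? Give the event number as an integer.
Answer: 9

Derivation:
Looking for first event where b becomes 18:
  event 7: b = 5
  event 8: b = 5
  event 9: b 5 -> 18  <-- first match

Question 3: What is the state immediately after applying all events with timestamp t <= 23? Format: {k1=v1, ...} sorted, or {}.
Answer: {a=-4, d=35}

Derivation:
Apply events with t <= 23 (5 events):
  after event 1 (t=8: INC d by 14): {d=14}
  after event 2 (t=13: SET d = 25): {d=25}
  after event 3 (t=16: DEL a): {d=25}
  after event 4 (t=20: INC d by 10): {d=35}
  after event 5 (t=21: DEC a by 4): {a=-4, d=35}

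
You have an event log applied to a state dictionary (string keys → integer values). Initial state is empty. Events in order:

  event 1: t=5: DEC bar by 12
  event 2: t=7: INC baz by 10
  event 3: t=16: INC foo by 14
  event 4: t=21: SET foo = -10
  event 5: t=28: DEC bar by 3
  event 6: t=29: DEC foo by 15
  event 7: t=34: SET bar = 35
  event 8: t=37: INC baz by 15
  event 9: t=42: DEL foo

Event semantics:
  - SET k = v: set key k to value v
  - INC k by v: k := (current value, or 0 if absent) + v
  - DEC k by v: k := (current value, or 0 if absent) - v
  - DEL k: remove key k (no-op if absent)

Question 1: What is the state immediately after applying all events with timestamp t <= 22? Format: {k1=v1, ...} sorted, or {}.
Apply events with t <= 22 (4 events):
  after event 1 (t=5: DEC bar by 12): {bar=-12}
  after event 2 (t=7: INC baz by 10): {bar=-12, baz=10}
  after event 3 (t=16: INC foo by 14): {bar=-12, baz=10, foo=14}
  after event 4 (t=21: SET foo = -10): {bar=-12, baz=10, foo=-10}

Answer: {bar=-12, baz=10, foo=-10}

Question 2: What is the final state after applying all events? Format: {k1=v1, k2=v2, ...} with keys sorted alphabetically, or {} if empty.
Answer: {bar=35, baz=25}

Derivation:
  after event 1 (t=5: DEC bar by 12): {bar=-12}
  after event 2 (t=7: INC baz by 10): {bar=-12, baz=10}
  after event 3 (t=16: INC foo by 14): {bar=-12, baz=10, foo=14}
  after event 4 (t=21: SET foo = -10): {bar=-12, baz=10, foo=-10}
  after event 5 (t=28: DEC bar by 3): {bar=-15, baz=10, foo=-10}
  after event 6 (t=29: DEC foo by 15): {bar=-15, baz=10, foo=-25}
  after event 7 (t=34: SET bar = 35): {bar=35, baz=10, foo=-25}
  after event 8 (t=37: INC baz by 15): {bar=35, baz=25, foo=-25}
  after event 9 (t=42: DEL foo): {bar=35, baz=25}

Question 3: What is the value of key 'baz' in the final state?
Track key 'baz' through all 9 events:
  event 1 (t=5: DEC bar by 12): baz unchanged
  event 2 (t=7: INC baz by 10): baz (absent) -> 10
  event 3 (t=16: INC foo by 14): baz unchanged
  event 4 (t=21: SET foo = -10): baz unchanged
  event 5 (t=28: DEC bar by 3): baz unchanged
  event 6 (t=29: DEC foo by 15): baz unchanged
  event 7 (t=34: SET bar = 35): baz unchanged
  event 8 (t=37: INC baz by 15): baz 10 -> 25
  event 9 (t=42: DEL foo): baz unchanged
Final: baz = 25

Answer: 25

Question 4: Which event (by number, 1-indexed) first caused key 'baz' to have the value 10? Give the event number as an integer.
Looking for first event where baz becomes 10:
  event 2: baz (absent) -> 10  <-- first match

Answer: 2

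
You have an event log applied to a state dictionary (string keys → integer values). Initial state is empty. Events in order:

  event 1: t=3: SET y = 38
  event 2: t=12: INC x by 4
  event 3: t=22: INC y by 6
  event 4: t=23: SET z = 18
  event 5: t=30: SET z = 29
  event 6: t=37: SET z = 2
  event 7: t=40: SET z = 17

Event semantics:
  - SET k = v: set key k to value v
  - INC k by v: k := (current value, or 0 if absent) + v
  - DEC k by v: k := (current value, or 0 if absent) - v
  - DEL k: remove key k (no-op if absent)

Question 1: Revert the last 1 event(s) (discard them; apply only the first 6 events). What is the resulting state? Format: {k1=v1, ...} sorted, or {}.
Keep first 6 events (discard last 1):
  after event 1 (t=3: SET y = 38): {y=38}
  after event 2 (t=12: INC x by 4): {x=4, y=38}
  after event 3 (t=22: INC y by 6): {x=4, y=44}
  after event 4 (t=23: SET z = 18): {x=4, y=44, z=18}
  after event 5 (t=30: SET z = 29): {x=4, y=44, z=29}
  after event 6 (t=37: SET z = 2): {x=4, y=44, z=2}

Answer: {x=4, y=44, z=2}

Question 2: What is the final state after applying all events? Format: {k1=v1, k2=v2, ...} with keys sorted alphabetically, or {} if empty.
  after event 1 (t=3: SET y = 38): {y=38}
  after event 2 (t=12: INC x by 4): {x=4, y=38}
  after event 3 (t=22: INC y by 6): {x=4, y=44}
  after event 4 (t=23: SET z = 18): {x=4, y=44, z=18}
  after event 5 (t=30: SET z = 29): {x=4, y=44, z=29}
  after event 6 (t=37: SET z = 2): {x=4, y=44, z=2}
  after event 7 (t=40: SET z = 17): {x=4, y=44, z=17}

Answer: {x=4, y=44, z=17}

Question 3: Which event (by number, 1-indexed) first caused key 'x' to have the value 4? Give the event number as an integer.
Answer: 2

Derivation:
Looking for first event where x becomes 4:
  event 2: x (absent) -> 4  <-- first match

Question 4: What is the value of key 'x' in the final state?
Answer: 4

Derivation:
Track key 'x' through all 7 events:
  event 1 (t=3: SET y = 38): x unchanged
  event 2 (t=12: INC x by 4): x (absent) -> 4
  event 3 (t=22: INC y by 6): x unchanged
  event 4 (t=23: SET z = 18): x unchanged
  event 5 (t=30: SET z = 29): x unchanged
  event 6 (t=37: SET z = 2): x unchanged
  event 7 (t=40: SET z = 17): x unchanged
Final: x = 4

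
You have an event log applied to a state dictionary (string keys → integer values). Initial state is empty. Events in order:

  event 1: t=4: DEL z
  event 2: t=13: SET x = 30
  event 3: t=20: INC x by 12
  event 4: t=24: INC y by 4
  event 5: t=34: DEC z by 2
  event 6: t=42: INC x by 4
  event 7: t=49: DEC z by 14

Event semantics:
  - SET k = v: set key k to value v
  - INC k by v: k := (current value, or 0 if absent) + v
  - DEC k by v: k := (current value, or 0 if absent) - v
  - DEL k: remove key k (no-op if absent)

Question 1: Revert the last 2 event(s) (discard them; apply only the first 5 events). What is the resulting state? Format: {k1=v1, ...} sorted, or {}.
Answer: {x=42, y=4, z=-2}

Derivation:
Keep first 5 events (discard last 2):
  after event 1 (t=4: DEL z): {}
  after event 2 (t=13: SET x = 30): {x=30}
  after event 3 (t=20: INC x by 12): {x=42}
  after event 4 (t=24: INC y by 4): {x=42, y=4}
  after event 5 (t=34: DEC z by 2): {x=42, y=4, z=-2}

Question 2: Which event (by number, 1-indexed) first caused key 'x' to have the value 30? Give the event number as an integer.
Looking for first event where x becomes 30:
  event 2: x (absent) -> 30  <-- first match

Answer: 2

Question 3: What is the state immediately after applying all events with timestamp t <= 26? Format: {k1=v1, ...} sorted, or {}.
Answer: {x=42, y=4}

Derivation:
Apply events with t <= 26 (4 events):
  after event 1 (t=4: DEL z): {}
  after event 2 (t=13: SET x = 30): {x=30}
  after event 3 (t=20: INC x by 12): {x=42}
  after event 4 (t=24: INC y by 4): {x=42, y=4}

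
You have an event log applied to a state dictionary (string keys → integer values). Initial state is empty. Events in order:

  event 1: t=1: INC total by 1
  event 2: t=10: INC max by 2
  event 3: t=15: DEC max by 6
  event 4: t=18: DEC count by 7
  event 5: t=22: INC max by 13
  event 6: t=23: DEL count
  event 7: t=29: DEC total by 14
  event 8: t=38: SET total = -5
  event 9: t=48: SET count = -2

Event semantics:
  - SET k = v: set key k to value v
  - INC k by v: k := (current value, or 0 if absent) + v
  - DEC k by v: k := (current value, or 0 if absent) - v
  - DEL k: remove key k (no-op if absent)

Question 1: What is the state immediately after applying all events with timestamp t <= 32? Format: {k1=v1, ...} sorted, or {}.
Answer: {max=9, total=-13}

Derivation:
Apply events with t <= 32 (7 events):
  after event 1 (t=1: INC total by 1): {total=1}
  after event 2 (t=10: INC max by 2): {max=2, total=1}
  after event 3 (t=15: DEC max by 6): {max=-4, total=1}
  after event 4 (t=18: DEC count by 7): {count=-7, max=-4, total=1}
  after event 5 (t=22: INC max by 13): {count=-7, max=9, total=1}
  after event 6 (t=23: DEL count): {max=9, total=1}
  after event 7 (t=29: DEC total by 14): {max=9, total=-13}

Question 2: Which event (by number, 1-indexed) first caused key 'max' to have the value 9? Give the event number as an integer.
Answer: 5

Derivation:
Looking for first event where max becomes 9:
  event 2: max = 2
  event 3: max = -4
  event 4: max = -4
  event 5: max -4 -> 9  <-- first match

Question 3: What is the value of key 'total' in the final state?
Answer: -5

Derivation:
Track key 'total' through all 9 events:
  event 1 (t=1: INC total by 1): total (absent) -> 1
  event 2 (t=10: INC max by 2): total unchanged
  event 3 (t=15: DEC max by 6): total unchanged
  event 4 (t=18: DEC count by 7): total unchanged
  event 5 (t=22: INC max by 13): total unchanged
  event 6 (t=23: DEL count): total unchanged
  event 7 (t=29: DEC total by 14): total 1 -> -13
  event 8 (t=38: SET total = -5): total -13 -> -5
  event 9 (t=48: SET count = -2): total unchanged
Final: total = -5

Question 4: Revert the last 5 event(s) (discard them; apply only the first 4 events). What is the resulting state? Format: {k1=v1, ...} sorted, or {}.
Answer: {count=-7, max=-4, total=1}

Derivation:
Keep first 4 events (discard last 5):
  after event 1 (t=1: INC total by 1): {total=1}
  after event 2 (t=10: INC max by 2): {max=2, total=1}
  after event 3 (t=15: DEC max by 6): {max=-4, total=1}
  after event 4 (t=18: DEC count by 7): {count=-7, max=-4, total=1}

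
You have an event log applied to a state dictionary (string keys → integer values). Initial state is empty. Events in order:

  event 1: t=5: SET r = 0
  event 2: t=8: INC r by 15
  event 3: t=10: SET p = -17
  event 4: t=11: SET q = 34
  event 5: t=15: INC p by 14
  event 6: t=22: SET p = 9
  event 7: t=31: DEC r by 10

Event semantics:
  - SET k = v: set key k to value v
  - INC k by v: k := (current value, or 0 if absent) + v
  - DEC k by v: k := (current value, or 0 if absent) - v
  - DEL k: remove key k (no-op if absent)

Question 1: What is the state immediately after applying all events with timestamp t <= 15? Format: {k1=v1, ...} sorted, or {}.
Answer: {p=-3, q=34, r=15}

Derivation:
Apply events with t <= 15 (5 events):
  after event 1 (t=5: SET r = 0): {r=0}
  after event 2 (t=8: INC r by 15): {r=15}
  after event 3 (t=10: SET p = -17): {p=-17, r=15}
  after event 4 (t=11: SET q = 34): {p=-17, q=34, r=15}
  after event 5 (t=15: INC p by 14): {p=-3, q=34, r=15}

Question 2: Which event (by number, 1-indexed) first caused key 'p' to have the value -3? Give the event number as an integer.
Looking for first event where p becomes -3:
  event 3: p = -17
  event 4: p = -17
  event 5: p -17 -> -3  <-- first match

Answer: 5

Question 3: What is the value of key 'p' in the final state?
Answer: 9

Derivation:
Track key 'p' through all 7 events:
  event 1 (t=5: SET r = 0): p unchanged
  event 2 (t=8: INC r by 15): p unchanged
  event 3 (t=10: SET p = -17): p (absent) -> -17
  event 4 (t=11: SET q = 34): p unchanged
  event 5 (t=15: INC p by 14): p -17 -> -3
  event 6 (t=22: SET p = 9): p -3 -> 9
  event 7 (t=31: DEC r by 10): p unchanged
Final: p = 9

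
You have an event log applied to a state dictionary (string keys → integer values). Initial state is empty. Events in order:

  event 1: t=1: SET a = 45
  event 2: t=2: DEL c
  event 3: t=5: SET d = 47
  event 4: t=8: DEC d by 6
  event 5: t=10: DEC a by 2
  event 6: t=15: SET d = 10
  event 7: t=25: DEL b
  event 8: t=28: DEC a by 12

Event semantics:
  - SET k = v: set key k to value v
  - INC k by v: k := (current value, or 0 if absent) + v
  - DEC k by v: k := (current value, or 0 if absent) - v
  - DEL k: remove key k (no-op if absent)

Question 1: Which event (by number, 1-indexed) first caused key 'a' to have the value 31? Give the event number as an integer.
Answer: 8

Derivation:
Looking for first event where a becomes 31:
  event 1: a = 45
  event 2: a = 45
  event 3: a = 45
  event 4: a = 45
  event 5: a = 43
  event 6: a = 43
  event 7: a = 43
  event 8: a 43 -> 31  <-- first match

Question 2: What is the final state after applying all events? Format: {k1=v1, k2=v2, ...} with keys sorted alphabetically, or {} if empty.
  after event 1 (t=1: SET a = 45): {a=45}
  after event 2 (t=2: DEL c): {a=45}
  after event 3 (t=5: SET d = 47): {a=45, d=47}
  after event 4 (t=8: DEC d by 6): {a=45, d=41}
  after event 5 (t=10: DEC a by 2): {a=43, d=41}
  after event 6 (t=15: SET d = 10): {a=43, d=10}
  after event 7 (t=25: DEL b): {a=43, d=10}
  after event 8 (t=28: DEC a by 12): {a=31, d=10}

Answer: {a=31, d=10}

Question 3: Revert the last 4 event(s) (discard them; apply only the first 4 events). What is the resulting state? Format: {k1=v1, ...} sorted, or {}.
Answer: {a=45, d=41}

Derivation:
Keep first 4 events (discard last 4):
  after event 1 (t=1: SET a = 45): {a=45}
  after event 2 (t=2: DEL c): {a=45}
  after event 3 (t=5: SET d = 47): {a=45, d=47}
  after event 4 (t=8: DEC d by 6): {a=45, d=41}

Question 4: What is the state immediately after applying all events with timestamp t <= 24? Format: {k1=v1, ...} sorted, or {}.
Apply events with t <= 24 (6 events):
  after event 1 (t=1: SET a = 45): {a=45}
  after event 2 (t=2: DEL c): {a=45}
  after event 3 (t=5: SET d = 47): {a=45, d=47}
  after event 4 (t=8: DEC d by 6): {a=45, d=41}
  after event 5 (t=10: DEC a by 2): {a=43, d=41}
  after event 6 (t=15: SET d = 10): {a=43, d=10}

Answer: {a=43, d=10}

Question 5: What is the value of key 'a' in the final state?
Track key 'a' through all 8 events:
  event 1 (t=1: SET a = 45): a (absent) -> 45
  event 2 (t=2: DEL c): a unchanged
  event 3 (t=5: SET d = 47): a unchanged
  event 4 (t=8: DEC d by 6): a unchanged
  event 5 (t=10: DEC a by 2): a 45 -> 43
  event 6 (t=15: SET d = 10): a unchanged
  event 7 (t=25: DEL b): a unchanged
  event 8 (t=28: DEC a by 12): a 43 -> 31
Final: a = 31

Answer: 31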